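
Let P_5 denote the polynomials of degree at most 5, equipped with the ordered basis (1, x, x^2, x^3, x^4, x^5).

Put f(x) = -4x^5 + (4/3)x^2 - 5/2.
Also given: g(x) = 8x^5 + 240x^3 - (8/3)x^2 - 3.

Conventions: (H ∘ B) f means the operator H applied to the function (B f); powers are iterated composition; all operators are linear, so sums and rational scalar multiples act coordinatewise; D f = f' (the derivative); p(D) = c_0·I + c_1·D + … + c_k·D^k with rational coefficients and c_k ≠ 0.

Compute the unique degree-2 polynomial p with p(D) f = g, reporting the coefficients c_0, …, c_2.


D^0 f = -4x^5 + (4/3)x^2 - 5/2
D^1 f = -20x^4 + (8/3)x
D^2 f = -80x^3 + 8/3
matching coefficients of g against c_0 f + c_1 Df + … from the top degree down determines the c_i
solution: c_0 = -2, c_1 = 0, c_2 = -3

p(D) = -2·I − 3·D^2, i.e. c_0 = -2, c_1 = 0, c_2 = -3


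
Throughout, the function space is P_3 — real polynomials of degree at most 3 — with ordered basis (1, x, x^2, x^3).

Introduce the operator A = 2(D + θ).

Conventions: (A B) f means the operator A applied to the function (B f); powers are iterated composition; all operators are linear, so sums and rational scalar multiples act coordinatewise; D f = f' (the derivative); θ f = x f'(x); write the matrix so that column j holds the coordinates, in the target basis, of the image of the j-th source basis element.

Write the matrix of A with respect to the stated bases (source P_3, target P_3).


the matrix is [[0, 2, 0, 0]; [0, 2, 4, 0]; [0, 0, 4, 6]; [0, 0, 0, 6]] (rows listed top to bottom)

image of 1: 0
image of x: 2x + 2
image of x^2: 4x^2 + 4x
image of x^3: 6x^3 + 6x^2
each image's coordinates form column j of the matrix


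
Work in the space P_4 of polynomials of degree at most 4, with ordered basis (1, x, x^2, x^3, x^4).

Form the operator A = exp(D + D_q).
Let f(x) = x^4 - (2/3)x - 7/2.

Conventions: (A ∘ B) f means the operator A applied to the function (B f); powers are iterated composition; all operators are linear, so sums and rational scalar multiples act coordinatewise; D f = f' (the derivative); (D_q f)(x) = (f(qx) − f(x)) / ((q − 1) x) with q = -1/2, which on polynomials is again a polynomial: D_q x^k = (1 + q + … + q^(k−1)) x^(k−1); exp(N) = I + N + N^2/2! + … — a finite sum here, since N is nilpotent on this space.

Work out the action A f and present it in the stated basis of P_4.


order-1 term: (37/8)x^3 - 4/3
order-2 term: (555/64)x^2
order-3 term: (925/128)x
order-4 term: 925/256
the series for exp(D + D_q) f terminates at order 4
exp(D + D_q) f = x^4 + (37/8)x^3 + (555/64)x^2 + (2519/384)x - 937/768

the image equals g(x) = x^4 + (37/8)x^3 + (555/64)x^2 + (2519/384)x - 937/768


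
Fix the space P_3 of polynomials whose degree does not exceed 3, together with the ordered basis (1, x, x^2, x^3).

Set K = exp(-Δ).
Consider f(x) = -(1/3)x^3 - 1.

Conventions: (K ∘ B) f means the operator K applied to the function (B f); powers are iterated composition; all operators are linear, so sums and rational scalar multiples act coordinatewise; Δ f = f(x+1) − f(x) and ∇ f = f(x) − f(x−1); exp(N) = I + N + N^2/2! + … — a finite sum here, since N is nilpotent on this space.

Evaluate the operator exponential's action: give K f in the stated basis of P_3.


the result is g(x) = -(1/3)x^3 + x^2 - 4/3

order-1 term: x^2 + x + 1/3
order-2 term: -x - 1
order-3 term: 1/3
the series for exp(-Δ) f terminates at order 3
exp(-Δ) f = -(1/3)x^3 + x^2 - 4/3


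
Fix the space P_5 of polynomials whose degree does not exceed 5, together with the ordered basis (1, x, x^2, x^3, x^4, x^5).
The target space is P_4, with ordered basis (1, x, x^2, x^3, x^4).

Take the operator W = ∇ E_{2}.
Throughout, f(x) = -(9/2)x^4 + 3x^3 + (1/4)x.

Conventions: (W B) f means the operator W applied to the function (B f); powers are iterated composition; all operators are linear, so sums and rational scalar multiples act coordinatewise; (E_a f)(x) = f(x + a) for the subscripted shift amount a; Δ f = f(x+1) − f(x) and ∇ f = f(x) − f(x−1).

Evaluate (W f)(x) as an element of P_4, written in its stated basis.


the image equals g(x) = -18x^3 - 72x^2 - 99x - 185/4

E_{2} f = -(9/2)x^4 - 33x^3 - 90x^2 - (431/4)x - 95/2
∇ E_{2} f = -18x^3 - 72x^2 - 99x - 185/4


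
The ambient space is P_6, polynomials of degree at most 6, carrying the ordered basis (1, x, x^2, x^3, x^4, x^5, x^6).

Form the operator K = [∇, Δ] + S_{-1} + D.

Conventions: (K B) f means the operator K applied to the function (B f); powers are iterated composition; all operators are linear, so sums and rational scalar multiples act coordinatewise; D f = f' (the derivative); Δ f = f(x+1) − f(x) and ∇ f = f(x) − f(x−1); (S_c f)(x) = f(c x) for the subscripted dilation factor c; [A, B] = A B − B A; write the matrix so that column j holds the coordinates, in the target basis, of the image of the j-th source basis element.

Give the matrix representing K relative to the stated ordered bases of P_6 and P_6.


the matrix is [[1, 1, 0, 0, 0, 0, 0]; [0, -1, 2, 0, 0, 0, 0]; [0, 0, 1, 3, 0, 0, 0]; [0, 0, 0, -1, 4, 0, 0]; [0, 0, 0, 0, 1, 5, 0]; [0, 0, 0, 0, 0, -1, 6]; [0, 0, 0, 0, 0, 0, 1]] (rows listed top to bottom)

image of 1: 1
image of x: -x + 1
image of x^2: x^2 + 2x
image of x^3: -x^3 + 3x^2
image of x^4: x^4 + 4x^3
image of x^5: -x^5 + 5x^4
image of x^6: x^6 + 6x^5
each image's coordinates form column j of the matrix


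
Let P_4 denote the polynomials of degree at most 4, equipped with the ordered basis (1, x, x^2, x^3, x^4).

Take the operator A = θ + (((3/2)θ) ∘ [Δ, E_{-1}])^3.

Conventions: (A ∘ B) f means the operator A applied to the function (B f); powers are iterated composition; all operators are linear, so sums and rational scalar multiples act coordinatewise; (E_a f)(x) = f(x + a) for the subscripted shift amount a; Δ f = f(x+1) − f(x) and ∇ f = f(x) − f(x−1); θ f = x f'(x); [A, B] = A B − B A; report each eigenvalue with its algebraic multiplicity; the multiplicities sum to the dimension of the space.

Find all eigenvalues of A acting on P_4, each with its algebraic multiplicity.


image of 1: 0
image of x: x
image of x^2: 2x^2
image of x^3: 3x^3
image of x^4: 4x^4
the matrix is upper triangular; its diagonal is (0, 1, 2, 3, 4)
for a triangular matrix the eigenvalues are the diagonal entries, with algebraic multiplicity their repetition count

λ = 0 (multiplicity 1), λ = 1 (multiplicity 1), λ = 2 (multiplicity 1), λ = 3 (multiplicity 1), λ = 4 (multiplicity 1)


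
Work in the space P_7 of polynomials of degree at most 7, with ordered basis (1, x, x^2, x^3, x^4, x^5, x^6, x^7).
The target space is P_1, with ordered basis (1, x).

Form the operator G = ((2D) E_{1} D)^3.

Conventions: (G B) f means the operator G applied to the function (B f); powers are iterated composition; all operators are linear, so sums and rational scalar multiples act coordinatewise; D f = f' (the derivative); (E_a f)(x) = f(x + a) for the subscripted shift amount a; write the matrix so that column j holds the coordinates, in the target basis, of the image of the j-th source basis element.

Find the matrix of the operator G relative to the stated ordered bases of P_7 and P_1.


image of 1: 0
image of x: 0
image of x^2: 0
image of x^3: 0
image of x^4: 0
image of x^5: 0
image of x^6: 5760
image of x^7: 40320x + 120960
each image's coordinates form column j of the matrix

the matrix is [[0, 0, 0, 0, 0, 0, 5760, 120960]; [0, 0, 0, 0, 0, 0, 0, 40320]] (rows listed top to bottom)


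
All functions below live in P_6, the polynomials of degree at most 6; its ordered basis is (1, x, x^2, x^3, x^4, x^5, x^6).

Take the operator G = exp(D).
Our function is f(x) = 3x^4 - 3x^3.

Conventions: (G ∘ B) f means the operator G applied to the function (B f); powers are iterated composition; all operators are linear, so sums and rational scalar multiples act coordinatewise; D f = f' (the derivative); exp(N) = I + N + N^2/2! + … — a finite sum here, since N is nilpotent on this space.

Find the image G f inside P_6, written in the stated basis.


the image equals g(x) = 3x^4 + 9x^3 + 9x^2 + 3x

order-1 term: 12x^3 - 9x^2
order-2 term: 18x^2 - 9x
order-3 term: 12x - 3
order-4 term: 3
the series for exp(D) f terminates at order 4
exp(D) f = 3x^4 + 9x^3 + 9x^2 + 3x


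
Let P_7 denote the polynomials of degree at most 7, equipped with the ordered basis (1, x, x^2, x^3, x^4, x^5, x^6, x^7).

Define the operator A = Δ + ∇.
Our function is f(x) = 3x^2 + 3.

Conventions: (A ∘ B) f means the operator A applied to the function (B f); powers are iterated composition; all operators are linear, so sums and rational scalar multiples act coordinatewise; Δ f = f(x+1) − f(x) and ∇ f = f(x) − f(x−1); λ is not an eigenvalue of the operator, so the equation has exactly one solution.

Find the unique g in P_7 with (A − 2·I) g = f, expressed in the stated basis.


write g with unknown coordinates in the stated basis and equate coefficients in (A − 2·I) g = f
solving from the highest basis element down gives g = -(3/2)x^2 - 3x - 9/2
check: A g = -6x - 6
so A g − 2·g = 3x^2 + 3 = f ✓

the image equals g(x) = -(3/2)x^2 - 3x - 9/2


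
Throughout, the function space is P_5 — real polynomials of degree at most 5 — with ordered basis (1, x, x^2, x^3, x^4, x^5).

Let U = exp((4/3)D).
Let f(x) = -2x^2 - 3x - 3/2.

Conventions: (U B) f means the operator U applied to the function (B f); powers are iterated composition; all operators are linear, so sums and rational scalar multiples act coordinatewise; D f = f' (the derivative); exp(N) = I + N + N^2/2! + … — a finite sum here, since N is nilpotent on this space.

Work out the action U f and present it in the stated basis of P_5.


order-1 term: -(16/3)x - 4
order-2 term: -32/9
the series for exp((4/3)D) f terminates at order 2
exp((4/3)D) f = -2x^2 - (25/3)x - 163/18

the result is g(x) = -2x^2 - (25/3)x - 163/18


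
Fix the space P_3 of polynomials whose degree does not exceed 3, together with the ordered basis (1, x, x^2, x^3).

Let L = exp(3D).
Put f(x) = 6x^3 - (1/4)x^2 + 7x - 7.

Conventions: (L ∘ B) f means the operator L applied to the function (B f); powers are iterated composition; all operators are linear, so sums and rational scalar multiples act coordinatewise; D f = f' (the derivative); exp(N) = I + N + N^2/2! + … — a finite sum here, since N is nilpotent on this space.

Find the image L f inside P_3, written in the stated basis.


order-1 term: 54x^2 - (3/2)x + 21
order-2 term: 162x - 9/4
order-3 term: 162
the series for exp(3D) f terminates at order 3
exp(3D) f = 6x^3 + (215/4)x^2 + (335/2)x + 695/4

the image equals g(x) = 6x^3 + (215/4)x^2 + (335/2)x + 695/4


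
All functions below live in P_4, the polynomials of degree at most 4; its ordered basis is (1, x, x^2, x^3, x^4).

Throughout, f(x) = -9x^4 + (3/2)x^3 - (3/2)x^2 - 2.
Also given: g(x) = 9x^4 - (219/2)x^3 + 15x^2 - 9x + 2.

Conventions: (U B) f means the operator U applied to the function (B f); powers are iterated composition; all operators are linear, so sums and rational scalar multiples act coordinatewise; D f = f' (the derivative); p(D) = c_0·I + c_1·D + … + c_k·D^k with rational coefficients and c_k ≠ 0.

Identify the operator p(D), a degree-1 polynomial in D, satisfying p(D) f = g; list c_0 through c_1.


D^0 f = -9x^4 + (3/2)x^3 - (3/2)x^2 - 2
D^1 f = -36x^3 + (9/2)x^2 - 3x
matching coefficients of g against c_0 f + c_1 Df + … from the top degree down determines the c_i
solution: c_0 = -1, c_1 = 3

p(D) = -I + 3·D, i.e. c_0 = -1, c_1 = 3


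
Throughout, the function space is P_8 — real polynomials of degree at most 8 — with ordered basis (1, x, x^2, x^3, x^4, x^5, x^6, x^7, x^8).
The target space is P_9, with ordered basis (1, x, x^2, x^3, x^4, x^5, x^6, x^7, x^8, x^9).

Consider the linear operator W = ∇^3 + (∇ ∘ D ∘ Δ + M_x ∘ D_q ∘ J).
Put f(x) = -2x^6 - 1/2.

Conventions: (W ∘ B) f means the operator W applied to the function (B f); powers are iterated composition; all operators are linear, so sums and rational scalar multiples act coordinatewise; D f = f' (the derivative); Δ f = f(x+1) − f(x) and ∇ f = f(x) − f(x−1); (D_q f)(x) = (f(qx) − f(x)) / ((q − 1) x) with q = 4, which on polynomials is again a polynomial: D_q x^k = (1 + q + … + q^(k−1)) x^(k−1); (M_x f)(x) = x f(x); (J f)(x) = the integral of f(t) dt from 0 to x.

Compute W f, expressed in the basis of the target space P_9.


∇ f = -12x^5 + 30x^4 - 40x^3 + 30x^2 - 12x + 2
∇ ∇ f = -60x^4 + 240x^3 - 420x^2 + 360x - 124
∇ ∇ ∇ f = -240x^3 + 1080x^2 - 1800x + 1080
Δ f = -12x^5 - 30x^4 - 40x^3 - 30x^2 - 12x - 2
D Δ f = -60x^4 - 120x^3 - 120x^2 - 60x - 12
∇ D Δ f = -240x^3 - 120x
J f = -(2/7)x^7 - (1/2)x
D_q J f = -(10922/7)x^6 - 1/2
M_x D_q J f = -(10922/7)x^7 - (1/2)x
(∇ ∘ D ∘ Δ + M_x ∘ D_q ∘ J) f = -(10922/7)x^7 - 240x^3 - (241/2)x
(∇^3 + (∇ ∘ D ∘ Δ + M_x ∘ D_q ∘ J)) f = -(10922/7)x^7 - 480x^3 + 1080x^2 - (3841/2)x + 1080

the image equals g(x) = -(10922/7)x^7 - 480x^3 + 1080x^2 - (3841/2)x + 1080


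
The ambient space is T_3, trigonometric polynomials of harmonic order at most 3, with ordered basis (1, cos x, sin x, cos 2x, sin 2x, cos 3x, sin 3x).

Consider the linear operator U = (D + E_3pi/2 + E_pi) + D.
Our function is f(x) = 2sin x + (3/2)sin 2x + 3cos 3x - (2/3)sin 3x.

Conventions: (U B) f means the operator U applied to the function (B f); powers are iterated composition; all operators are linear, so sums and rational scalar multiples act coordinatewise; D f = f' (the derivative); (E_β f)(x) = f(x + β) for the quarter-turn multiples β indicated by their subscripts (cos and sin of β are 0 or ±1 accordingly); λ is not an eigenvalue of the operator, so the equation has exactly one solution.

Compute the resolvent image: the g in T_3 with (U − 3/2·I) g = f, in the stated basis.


g(x) = -(8/29)cos x - (20/29)sin x - (24/73)cos 2x - (9/73)sin 2x - (2/39)cos 3x + (16/39)sin 3x

write g with unknown coordinates in the stated basis and equate coefficients in (U − 3/2·I) g = f
solving from the highest basis element down gives g = -(8/29)cos x - (20/29)sin x - (24/73)cos 2x - (9/73)sin 2x - (2/39)cos 3x + (16/39)sin 3x
check: U g = -(12/29)cos x + (28/29)sin x - (36/73)cos 2x + (96/73)sin 2x + (38/13)cos 3x - (2/39)sin 3x
so U g − 3/2·g = 2sin x + (3/2)sin 2x + 3cos 3x - (2/3)sin 3x = f ✓


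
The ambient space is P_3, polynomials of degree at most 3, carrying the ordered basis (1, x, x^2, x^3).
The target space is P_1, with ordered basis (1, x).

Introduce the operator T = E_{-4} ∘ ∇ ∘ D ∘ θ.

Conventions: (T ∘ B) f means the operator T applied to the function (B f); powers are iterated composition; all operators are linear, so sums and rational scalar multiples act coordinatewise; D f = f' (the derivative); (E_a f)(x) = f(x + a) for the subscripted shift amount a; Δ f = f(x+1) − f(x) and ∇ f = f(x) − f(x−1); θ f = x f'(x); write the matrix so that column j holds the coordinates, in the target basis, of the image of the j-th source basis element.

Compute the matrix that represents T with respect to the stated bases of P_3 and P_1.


the matrix is [[0, 0, 4, -81]; [0, 0, 0, 18]] (rows listed top to bottom)

image of 1: 0
image of x: 0
image of x^2: 4
image of x^3: 18x - 81
each image's coordinates form column j of the matrix


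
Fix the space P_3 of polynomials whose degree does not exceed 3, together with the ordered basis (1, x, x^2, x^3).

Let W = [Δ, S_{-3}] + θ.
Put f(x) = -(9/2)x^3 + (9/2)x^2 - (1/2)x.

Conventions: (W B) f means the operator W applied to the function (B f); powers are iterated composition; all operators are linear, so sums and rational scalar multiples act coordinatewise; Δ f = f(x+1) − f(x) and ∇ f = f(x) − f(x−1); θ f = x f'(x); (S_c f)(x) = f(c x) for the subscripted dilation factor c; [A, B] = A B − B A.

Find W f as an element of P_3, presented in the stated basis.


the result is g(x) = -(27/2)x^3 + 495x^2 + (863/2)x + 164

S_{-3} f = (243/2)x^3 + (81/2)x^2 + (3/2)x
Δ S_{-3} f = (729/2)x^2 + (891/2)x + 327/2
Δ f = -(27/2)x^2 - (9/2)x - 1/2
S_{-3} Δ f = -(243/2)x^2 + (27/2)x - 1/2
[Δ, S_{-3}] f = 486x^2 + 432x + 164
θ f = -(27/2)x^3 + 9x^2 - (1/2)x
([Δ, S_{-3}] + θ) f = -(27/2)x^3 + 495x^2 + (863/2)x + 164


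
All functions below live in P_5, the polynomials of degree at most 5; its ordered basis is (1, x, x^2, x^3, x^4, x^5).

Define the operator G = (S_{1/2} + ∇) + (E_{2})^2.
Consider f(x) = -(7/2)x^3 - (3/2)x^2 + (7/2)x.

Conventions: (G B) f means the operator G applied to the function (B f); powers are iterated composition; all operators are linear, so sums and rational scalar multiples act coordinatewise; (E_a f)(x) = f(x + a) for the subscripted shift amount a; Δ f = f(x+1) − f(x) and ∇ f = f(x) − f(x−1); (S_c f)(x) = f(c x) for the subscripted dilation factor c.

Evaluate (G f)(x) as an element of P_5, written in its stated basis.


S_{1/2} f = -(7/16)x^3 - (3/8)x^2 + (7/4)x
∇ f = -(21/2)x^2 + (15/2)x + 3/2
(S_{1/2} + ∇) f = -(7/16)x^3 - (87/8)x^2 + (37/4)x + 3/2
E_{2} f = -(7/2)x^3 - (45/2)x^2 - (89/2)x - 27
E_{2} E_{2} f = -(7/2)x^3 - (87/2)x^2 - (353/2)x - 234
((S_{1/2} + ∇) + (E_{2})^2) f = -(63/16)x^3 - (435/8)x^2 - (669/4)x - 465/2

g(x) = -(63/16)x^3 - (435/8)x^2 - (669/4)x - 465/2


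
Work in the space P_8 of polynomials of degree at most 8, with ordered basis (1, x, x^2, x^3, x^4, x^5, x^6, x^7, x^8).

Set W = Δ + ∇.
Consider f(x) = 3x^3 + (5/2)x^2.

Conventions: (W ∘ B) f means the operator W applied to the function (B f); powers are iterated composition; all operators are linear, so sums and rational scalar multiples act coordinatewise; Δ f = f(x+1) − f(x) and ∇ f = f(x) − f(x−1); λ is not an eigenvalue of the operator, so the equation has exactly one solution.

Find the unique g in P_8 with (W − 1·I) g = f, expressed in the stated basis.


g(x) = -3x^3 - (41/2)x^2 - 82x - 170

write g with unknown coordinates in the stated basis and equate coefficients in (W − 1·I) g = f
solving from the highest basis element down gives g = -3x^3 - (41/2)x^2 - 82x - 170
check: W g = -18x^2 - 82x - 170
so W g − 1·g = 3x^3 + (5/2)x^2 = f ✓


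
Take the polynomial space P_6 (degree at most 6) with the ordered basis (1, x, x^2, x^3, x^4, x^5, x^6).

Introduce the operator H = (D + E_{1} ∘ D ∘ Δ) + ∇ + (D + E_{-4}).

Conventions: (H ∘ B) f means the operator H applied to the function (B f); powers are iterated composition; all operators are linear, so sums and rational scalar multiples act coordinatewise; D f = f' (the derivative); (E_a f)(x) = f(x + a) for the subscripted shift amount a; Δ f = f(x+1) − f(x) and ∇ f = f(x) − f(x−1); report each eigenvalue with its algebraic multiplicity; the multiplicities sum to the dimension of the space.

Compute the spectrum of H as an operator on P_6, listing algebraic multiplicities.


image of 1: 1
image of x: x - 1
image of x^2: x^2 - 2x + 17
image of x^3: x^3 - 3x^2 + 51x - 54
image of x^4: x^4 - 4x^3 + 102x^2 - 216x + 283
image of x^5: x^5 - 5x^4 + 170x^3 - 540x^2 + 1415x - 948
image of x^6: x^6 - 6x^5 + 255x^4 - 1080x^3 + 4245x^2 - 5688x + 4281
the matrix is upper triangular; its diagonal is (1, 1, 1, 1, 1, 1, 1)
for a triangular matrix the eigenvalues are the diagonal entries, with algebraic multiplicity their repetition count

λ = 1 (multiplicity 7)


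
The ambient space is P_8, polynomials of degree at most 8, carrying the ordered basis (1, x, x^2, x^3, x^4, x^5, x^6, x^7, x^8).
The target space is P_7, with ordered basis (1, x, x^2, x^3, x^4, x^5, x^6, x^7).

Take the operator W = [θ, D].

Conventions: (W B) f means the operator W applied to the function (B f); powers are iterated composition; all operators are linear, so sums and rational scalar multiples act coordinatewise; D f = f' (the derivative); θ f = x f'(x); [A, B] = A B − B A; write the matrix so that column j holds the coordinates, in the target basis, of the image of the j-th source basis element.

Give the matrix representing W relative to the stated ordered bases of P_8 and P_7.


the matrix is [[0, -1, 0, 0, 0, 0, 0, 0, 0]; [0, 0, -2, 0, 0, 0, 0, 0, 0]; [0, 0, 0, -3, 0, 0, 0, 0, 0]; [0, 0, 0, 0, -4, 0, 0, 0, 0]; [0, 0, 0, 0, 0, -5, 0, 0, 0]; [0, 0, 0, 0, 0, 0, -6, 0, 0]; [0, 0, 0, 0, 0, 0, 0, -7, 0]; [0, 0, 0, 0, 0, 0, 0, 0, -8]] (rows listed top to bottom)

image of 1: 0
image of x: -1
image of x^2: -2x
image of x^3: -3x^2
image of x^4: -4x^3
image of x^5: -5x^4
image of x^6: -6x^5
image of x^7: -7x^6
image of x^8: -8x^7
each image's coordinates form column j of the matrix


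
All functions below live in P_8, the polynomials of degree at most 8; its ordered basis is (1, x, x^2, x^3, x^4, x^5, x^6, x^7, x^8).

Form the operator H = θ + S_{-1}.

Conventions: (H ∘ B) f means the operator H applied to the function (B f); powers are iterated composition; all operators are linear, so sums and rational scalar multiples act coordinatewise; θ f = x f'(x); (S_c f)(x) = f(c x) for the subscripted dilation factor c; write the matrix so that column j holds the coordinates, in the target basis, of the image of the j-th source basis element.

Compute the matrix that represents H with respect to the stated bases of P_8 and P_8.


image of 1: 1
image of x: 0
image of x^2: 3x^2
image of x^3: 2x^3
image of x^4: 5x^4
image of x^5: 4x^5
image of x^6: 7x^6
image of x^7: 6x^7
image of x^8: 9x^8
each image's coordinates form column j of the matrix

the matrix is [[1, 0, 0, 0, 0, 0, 0, 0, 0]; [0, 0, 0, 0, 0, 0, 0, 0, 0]; [0, 0, 3, 0, 0, 0, 0, 0, 0]; [0, 0, 0, 2, 0, 0, 0, 0, 0]; [0, 0, 0, 0, 5, 0, 0, 0, 0]; [0, 0, 0, 0, 0, 4, 0, 0, 0]; [0, 0, 0, 0, 0, 0, 7, 0, 0]; [0, 0, 0, 0, 0, 0, 0, 6, 0]; [0, 0, 0, 0, 0, 0, 0, 0, 9]] (rows listed top to bottom)


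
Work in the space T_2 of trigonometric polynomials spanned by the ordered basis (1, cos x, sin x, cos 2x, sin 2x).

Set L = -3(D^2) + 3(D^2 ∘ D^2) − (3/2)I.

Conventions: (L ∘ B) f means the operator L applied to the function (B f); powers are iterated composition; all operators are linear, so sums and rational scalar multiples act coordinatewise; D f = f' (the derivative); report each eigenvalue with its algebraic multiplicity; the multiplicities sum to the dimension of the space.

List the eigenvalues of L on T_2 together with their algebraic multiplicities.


λ = -3/2 (multiplicity 1), λ = 9/2 (multiplicity 2), λ = 117/2 (multiplicity 2)

image of 1: -3/2
image of cos x: (9/2)cos x
image of sin x: (9/2)sin x
image of cos 2x: (117/2)cos 2x
image of sin 2x: (117/2)sin 2x
the matrix is diagonal; its diagonal is (-3/2, 9/2, 9/2, 117/2, 117/2)
for a triangular matrix the eigenvalues are the diagonal entries, with algebraic multiplicity their repetition count


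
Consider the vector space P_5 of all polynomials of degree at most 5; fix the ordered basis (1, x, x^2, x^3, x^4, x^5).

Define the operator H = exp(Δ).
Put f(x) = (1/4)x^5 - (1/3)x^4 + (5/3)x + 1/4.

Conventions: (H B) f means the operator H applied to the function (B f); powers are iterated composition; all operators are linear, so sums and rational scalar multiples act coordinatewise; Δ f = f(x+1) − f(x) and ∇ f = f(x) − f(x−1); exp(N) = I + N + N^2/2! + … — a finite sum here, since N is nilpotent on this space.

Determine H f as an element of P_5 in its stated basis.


g(x) = (1/4)x^5 + (11/12)x^4 + (11/3)x^3 + (17/2)x^2 + (55/4)x + 119/12

order-1 term: (5/4)x^4 + (7/6)x^3 + (1/2)x^2 - (1/12)x + 19/12
order-2 term: (5/2)x^3 + (11/2)x^2 + (19/4)x + 17/12
order-3 term: (5/2)x^2 + (37/6)x + 17/4
order-4 term: (5/4)x + 13/6
order-5 term: 1/4
the series for exp(Δ) f terminates at order 5
exp(Δ) f = (1/4)x^5 + (11/12)x^4 + (11/3)x^3 + (17/2)x^2 + (55/4)x + 119/12


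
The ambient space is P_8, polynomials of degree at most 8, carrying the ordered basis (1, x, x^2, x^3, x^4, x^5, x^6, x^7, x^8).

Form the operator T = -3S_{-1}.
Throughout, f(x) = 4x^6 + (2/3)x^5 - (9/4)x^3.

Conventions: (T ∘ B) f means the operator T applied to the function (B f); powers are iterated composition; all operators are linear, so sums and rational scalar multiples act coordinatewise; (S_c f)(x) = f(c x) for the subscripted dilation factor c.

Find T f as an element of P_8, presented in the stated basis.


S_{-1} f = 4x^6 - (2/3)x^5 + (9/4)x^3
(-3S_{-1}) f = -12x^6 + 2x^5 - (27/4)x^3

the result is g(x) = -12x^6 + 2x^5 - (27/4)x^3


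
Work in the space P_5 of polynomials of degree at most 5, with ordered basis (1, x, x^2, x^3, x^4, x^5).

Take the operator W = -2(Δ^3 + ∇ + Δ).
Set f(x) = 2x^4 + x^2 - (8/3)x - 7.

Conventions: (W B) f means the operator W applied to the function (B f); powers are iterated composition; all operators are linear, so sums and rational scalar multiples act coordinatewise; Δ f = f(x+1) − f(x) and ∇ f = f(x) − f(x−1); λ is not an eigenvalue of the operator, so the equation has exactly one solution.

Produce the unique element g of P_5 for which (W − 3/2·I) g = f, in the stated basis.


the image equals g(x) = -(4/3)x^4 + (128/9)x^3 - (1030/9)x^2 + (18064/27)x - 151238/81

write g with unknown coordinates in the stated basis and equate coefficients in (W − 3/2·I) g = f
solving from the highest basis element down gives g = -(4/3)x^4 + (128/9)x^3 - (1030/9)x^2 + (18064/27)x - 151238/81
check: W g = (64/3)x^3 - (512/3)x^2 + (9008/9)x - 75808/27
so W g − 3/2·g = 2x^4 + x^2 - (8/3)x - 7 = f ✓


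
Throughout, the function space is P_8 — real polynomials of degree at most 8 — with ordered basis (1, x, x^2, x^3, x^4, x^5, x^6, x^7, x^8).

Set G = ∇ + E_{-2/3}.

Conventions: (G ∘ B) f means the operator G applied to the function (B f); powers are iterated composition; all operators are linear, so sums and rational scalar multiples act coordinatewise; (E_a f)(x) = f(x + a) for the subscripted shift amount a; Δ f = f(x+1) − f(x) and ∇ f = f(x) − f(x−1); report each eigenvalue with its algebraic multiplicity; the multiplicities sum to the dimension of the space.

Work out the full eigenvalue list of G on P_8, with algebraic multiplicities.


image of 1: 1
image of x: x + 1/3
image of x^2: x^2 + (2/3)x - 5/9
image of x^3: x^3 + x^2 - (5/3)x + 19/27
image of x^4: x^4 + (4/3)x^3 - (10/3)x^2 + (76/27)x - 65/81
image of x^5: x^5 + (5/3)x^4 - (50/9)x^3 + (190/27)x^2 - (325/81)x + 211/243
image of x^6: x^6 + 2x^5 - (25/3)x^4 + (380/27)x^3 - (325/27)x^2 + (422/81)x - 665/729
image of x^7: x^7 + (7/3)x^6 - (35/3)x^5 + (665/27)x^4 - (2275/81)x^3 + (1477/81)x^2 - (4655/729)x + 2059/2187
image of x^8: x^8 + (8/3)x^7 - (140/9)x^6 + (1064/27)x^5 - (4550/81)x^4 + (11816/243)x^3 - (18620/729)x^2 + (16472/2187)x - 6305/6561
the matrix is upper triangular; its diagonal is (1, 1, 1, 1, 1, 1, 1, 1, 1)
for a triangular matrix the eigenvalues are the diagonal entries, with algebraic multiplicity their repetition count

λ = 1 (multiplicity 9)


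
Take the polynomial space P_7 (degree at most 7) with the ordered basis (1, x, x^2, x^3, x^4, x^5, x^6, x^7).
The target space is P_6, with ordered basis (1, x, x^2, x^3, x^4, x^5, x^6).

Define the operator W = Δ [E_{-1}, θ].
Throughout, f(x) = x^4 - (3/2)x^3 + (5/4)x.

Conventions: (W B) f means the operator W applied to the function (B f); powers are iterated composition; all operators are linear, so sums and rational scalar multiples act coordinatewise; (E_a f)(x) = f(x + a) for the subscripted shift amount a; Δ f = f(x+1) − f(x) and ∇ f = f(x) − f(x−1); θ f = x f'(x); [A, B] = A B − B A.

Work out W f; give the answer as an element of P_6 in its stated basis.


θ f = 4x^4 - (9/2)x^3 + (5/4)x
E_{-1} θ f = 4x^4 - (41/2)x^3 + (75/2)x^2 - (113/4)x + 29/4
E_{-1} f = x^4 - (11/2)x^3 + (21/2)x^2 - (29/4)x + 5/4
θ E_{-1} f = 4x^4 - (33/2)x^3 + 21x^2 - (29/4)x
[E_{-1}, θ] f = -4x^3 + (33/2)x^2 - 21x + 29/4
Δ [E_{-1}, θ] f = -12x^2 + 21x - 17/2

the result is g(x) = -12x^2 + 21x - 17/2


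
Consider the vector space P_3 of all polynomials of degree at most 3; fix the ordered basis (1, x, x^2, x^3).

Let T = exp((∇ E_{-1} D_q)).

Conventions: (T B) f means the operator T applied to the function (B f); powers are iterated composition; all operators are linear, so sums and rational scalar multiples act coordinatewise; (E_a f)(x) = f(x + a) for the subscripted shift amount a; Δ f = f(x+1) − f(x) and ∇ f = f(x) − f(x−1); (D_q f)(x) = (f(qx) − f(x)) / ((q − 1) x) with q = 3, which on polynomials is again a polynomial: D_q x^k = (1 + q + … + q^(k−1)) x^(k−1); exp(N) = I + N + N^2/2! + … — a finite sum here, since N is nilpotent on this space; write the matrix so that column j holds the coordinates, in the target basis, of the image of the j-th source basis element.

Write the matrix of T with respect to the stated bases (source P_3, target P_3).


image of 1: 1
image of x: x
image of x^2: x^2 + 4
image of x^3: x^3 + 26x - 39
each image's coordinates form column j of the matrix

the matrix is [[1, 0, 4, -39]; [0, 1, 0, 26]; [0, 0, 1, 0]; [0, 0, 0, 1]] (rows listed top to bottom)


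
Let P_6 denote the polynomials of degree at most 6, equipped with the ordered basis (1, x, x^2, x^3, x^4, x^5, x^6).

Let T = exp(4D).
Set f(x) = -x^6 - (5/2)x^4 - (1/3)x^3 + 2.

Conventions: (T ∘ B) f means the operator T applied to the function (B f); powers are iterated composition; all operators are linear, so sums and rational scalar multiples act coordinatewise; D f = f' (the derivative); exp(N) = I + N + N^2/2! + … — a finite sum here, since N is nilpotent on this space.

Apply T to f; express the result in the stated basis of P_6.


order-1 term: -24x^5 - 40x^3 - 4x^2
order-2 term: -240x^4 - 240x^2 - 16x
order-3 term: -1280x^3 - 640x - 64/3
order-4 term: -3840x^2 - 640
order-5 term: -6144x
order-6 term: -4096
the series for exp(4D) f terminates at order 6
exp(4D) f = -x^6 - 24x^5 - (485/2)x^4 - (3961/3)x^3 - 4084x^2 - 6800x - 14266/3

the result is g(x) = -x^6 - 24x^5 - (485/2)x^4 - (3961/3)x^3 - 4084x^2 - 6800x - 14266/3


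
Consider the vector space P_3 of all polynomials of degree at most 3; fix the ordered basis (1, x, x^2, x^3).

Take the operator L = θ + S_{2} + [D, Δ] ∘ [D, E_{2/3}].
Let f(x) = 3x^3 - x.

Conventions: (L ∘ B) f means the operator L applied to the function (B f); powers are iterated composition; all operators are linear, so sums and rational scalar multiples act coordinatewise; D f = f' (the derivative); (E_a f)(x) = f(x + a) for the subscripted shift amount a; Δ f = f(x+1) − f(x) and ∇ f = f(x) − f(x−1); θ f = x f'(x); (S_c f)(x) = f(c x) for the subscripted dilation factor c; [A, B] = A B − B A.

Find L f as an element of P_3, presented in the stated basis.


the image equals g(x) = 33x^3 - 3x

θ f = 9x^3 - x
S_{2} f = 24x^3 - 2x
E_{2/3} f = 3x^3 + 6x^2 + 3x + 2/9
D E_{2/3} f = 9x^2 + 12x + 3
D f = 9x^2 - 1
E_{2/3} D f = 9x^2 + 12x + 3
[D, E_{2/3}] f = 0
Δ [D, E_{2/3}] f = 0
D Δ [D, E_{2/3}] f = 0
D [D, E_{2/3}] f = 0
Δ D [D, E_{2/3}] f = 0
[D, Δ] [D, E_{2/3}] f = 0
(θ + S_{2} + [D, Δ] ∘ [D, E_{2/3}]) f = 33x^3 - 3x


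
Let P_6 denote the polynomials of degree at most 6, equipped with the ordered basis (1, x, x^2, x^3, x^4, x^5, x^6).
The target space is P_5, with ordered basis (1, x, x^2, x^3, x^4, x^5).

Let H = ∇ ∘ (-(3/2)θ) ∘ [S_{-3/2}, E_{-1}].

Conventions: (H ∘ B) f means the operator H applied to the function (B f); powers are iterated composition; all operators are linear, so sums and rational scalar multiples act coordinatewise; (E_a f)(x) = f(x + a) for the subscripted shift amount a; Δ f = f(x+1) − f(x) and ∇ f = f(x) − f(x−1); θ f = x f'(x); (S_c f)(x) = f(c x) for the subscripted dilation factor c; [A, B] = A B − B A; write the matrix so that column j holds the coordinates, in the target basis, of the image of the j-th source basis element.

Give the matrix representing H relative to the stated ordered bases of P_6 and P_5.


the matrix is [[0, 0, -45/4, -945/16, -1935/8, -58275/64, -209925/64]; [0, 0, 0, 405/4, 4455/8, 85725/32, 726975/64]; [0, 0, 0, 0, -3645/8, -91125/32, -127575/8]; [0, 0, 0, 0, 0, 6075/4, 346275/32]; [0, 0, 0, 0, 0, 0, -273375/64]; [0, 0, 0, 0, 0, 0, 0]] (rows listed top to bottom)

image of 1: 0
image of x: 0
image of x^2: -45/4
image of x^3: (405/4)x - 945/16
image of x^4: -(3645/8)x^2 + (4455/8)x - 1935/8
image of x^5: (6075/4)x^3 - (91125/32)x^2 + (85725/32)x - 58275/64
image of x^6: -(273375/64)x^4 + (346275/32)x^3 - (127575/8)x^2 + (726975/64)x - 209925/64
each image's coordinates form column j of the matrix


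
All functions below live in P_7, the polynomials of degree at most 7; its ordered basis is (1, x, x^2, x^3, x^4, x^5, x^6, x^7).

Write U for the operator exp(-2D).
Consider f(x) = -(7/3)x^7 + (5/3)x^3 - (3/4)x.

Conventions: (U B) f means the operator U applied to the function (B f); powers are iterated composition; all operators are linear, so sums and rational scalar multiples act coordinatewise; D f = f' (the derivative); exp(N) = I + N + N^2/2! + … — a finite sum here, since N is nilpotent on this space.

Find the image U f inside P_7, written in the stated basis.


g(x) = -(7/3)x^7 + (98/3)x^6 - 196x^5 + (1960/3)x^4 - 1305x^3 + 1558x^2 - (12313/12)x + 1721/6

order-1 term: (98/3)x^6 - 10x^2 + 3/2
order-2 term: -196x^5 + 20x
order-3 term: (1960/3)x^4 - 40/3
order-4 term: -(3920/3)x^3
order-5 term: 1568x^2
order-6 term: -(3136/3)x
order-7 term: 896/3
the series for exp(-2D) f terminates at order 7
exp(-2D) f = -(7/3)x^7 + (98/3)x^6 - 196x^5 + (1960/3)x^4 - 1305x^3 + 1558x^2 - (12313/12)x + 1721/6


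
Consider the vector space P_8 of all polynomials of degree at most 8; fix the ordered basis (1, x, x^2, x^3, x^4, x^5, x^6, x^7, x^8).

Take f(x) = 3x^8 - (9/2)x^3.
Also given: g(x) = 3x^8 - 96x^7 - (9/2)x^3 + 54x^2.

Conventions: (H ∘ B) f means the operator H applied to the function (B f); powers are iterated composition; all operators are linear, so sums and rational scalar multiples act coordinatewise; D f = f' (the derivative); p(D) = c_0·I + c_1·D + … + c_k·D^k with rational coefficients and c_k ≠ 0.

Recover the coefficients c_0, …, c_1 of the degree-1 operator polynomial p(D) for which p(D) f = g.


p(D) = I − 4·D, i.e. c_0 = 1, c_1 = -4

D^0 f = 3x^8 - (9/2)x^3
D^1 f = 24x^7 - (27/2)x^2
matching coefficients of g against c_0 f + c_1 Df + … from the top degree down determines the c_i
solution: c_0 = 1, c_1 = -4


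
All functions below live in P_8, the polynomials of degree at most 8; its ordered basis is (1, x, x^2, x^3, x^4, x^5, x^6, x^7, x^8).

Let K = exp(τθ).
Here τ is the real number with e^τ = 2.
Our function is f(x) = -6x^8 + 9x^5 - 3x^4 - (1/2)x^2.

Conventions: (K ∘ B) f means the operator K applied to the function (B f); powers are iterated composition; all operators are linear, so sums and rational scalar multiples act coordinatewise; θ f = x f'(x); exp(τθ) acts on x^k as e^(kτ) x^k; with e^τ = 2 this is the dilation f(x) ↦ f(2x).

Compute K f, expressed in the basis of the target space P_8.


exp(τθ) x^k = e^(kτ) x^k; with e^τ = 2 this sends x^k to 2^k x^k
x^2 ↦ 4 x^2
x^4 ↦ 16 x^4
x^5 ↦ 32 x^5
x^8 ↦ 256 x^8
applying this coordinatewise to f: exp(τθ) f = -1536x^8 + 288x^5 - 48x^4 - 2x^2

the image equals g(x) = -1536x^8 + 288x^5 - 48x^4 - 2x^2


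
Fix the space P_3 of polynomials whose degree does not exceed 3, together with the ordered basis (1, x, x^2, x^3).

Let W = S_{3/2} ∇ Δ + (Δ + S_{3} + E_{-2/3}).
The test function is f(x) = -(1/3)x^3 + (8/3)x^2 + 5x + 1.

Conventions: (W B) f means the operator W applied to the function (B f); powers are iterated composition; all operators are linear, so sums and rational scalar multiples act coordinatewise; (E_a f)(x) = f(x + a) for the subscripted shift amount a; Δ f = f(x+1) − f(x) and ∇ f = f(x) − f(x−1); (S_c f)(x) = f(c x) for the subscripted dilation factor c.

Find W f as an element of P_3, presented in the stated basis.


g(x) = -(28/3)x^3 + (79/3)x^2 + (52/3)x + 1022/81

Δ f = -x^2 + (13/3)x + 22/3
∇ Δ f = -2x + 16/3
S_{3/2} ∇ Δ f = -3x + 16/3
Δ f = -x^2 + (13/3)x + 22/3
S_{3} f = -9x^3 + 24x^2 + 15x + 1
E_{-2/3} f = -(1/3)x^3 + (10/3)x^2 + x - 85/81
(Δ + S_{3} + E_{-2/3}) f = -(28/3)x^3 + (79/3)x^2 + (61/3)x + 590/81
(S_{3/2} ∇ Δ + (Δ + S_{3} + E_{-2/3})) f = -(28/3)x^3 + (79/3)x^2 + (52/3)x + 1022/81


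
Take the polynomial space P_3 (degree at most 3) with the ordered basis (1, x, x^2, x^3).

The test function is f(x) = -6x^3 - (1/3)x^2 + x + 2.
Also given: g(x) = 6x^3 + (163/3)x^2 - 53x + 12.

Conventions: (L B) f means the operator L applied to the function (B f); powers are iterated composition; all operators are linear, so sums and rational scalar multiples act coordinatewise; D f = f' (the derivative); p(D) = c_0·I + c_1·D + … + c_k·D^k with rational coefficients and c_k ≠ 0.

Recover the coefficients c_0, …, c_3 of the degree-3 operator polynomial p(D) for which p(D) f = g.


D^0 f = -6x^3 - (1/3)x^2 + x + 2
D^1 f = -18x^2 - (2/3)x + 1
D^2 f = -36x - 2/3
D^3 f = -36
matching coefficients of g against c_0 f + c_1 Df + … from the top degree down determines the c_i
solution: c_0 = -1, c_1 = -3, c_2 = 3/2, c_3 = -1/2

p(D) = -I − 3·D + (3/2)·D^2 − (1/2)·D^3, i.e. c_0 = -1, c_1 = -3, c_2 = 3/2, c_3 = -1/2


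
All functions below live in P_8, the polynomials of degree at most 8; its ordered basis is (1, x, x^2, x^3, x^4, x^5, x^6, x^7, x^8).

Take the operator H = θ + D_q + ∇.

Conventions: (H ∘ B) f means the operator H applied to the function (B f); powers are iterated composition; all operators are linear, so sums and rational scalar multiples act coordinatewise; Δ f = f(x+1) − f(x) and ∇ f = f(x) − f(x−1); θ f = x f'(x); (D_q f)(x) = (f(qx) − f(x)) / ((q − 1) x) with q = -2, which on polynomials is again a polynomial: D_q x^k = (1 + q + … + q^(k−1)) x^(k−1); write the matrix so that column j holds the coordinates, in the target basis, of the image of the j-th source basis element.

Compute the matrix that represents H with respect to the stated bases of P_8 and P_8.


image of 1: 0
image of x: x + 2
image of x^2: 2x^2 + x - 1
image of x^3: 3x^3 + 6x^2 - 3x + 1
image of x^4: 4x^4 - x^3 - 6x^2 + 4x - 1
image of x^5: 5x^5 + 16x^4 - 10x^3 + 10x^2 - 5x + 1
image of x^6: 6x^6 - 15x^5 - 15x^4 + 20x^3 - 15x^2 + 6x - 1
image of x^7: 7x^7 + 50x^6 - 21x^5 + 35x^4 - 35x^3 + 21x^2 - 7x + 1
image of x^8: 8x^8 - 77x^7 - 28x^6 + 56x^5 - 70x^4 + 56x^3 - 28x^2 + 8x - 1
each image's coordinates form column j of the matrix

the matrix is [[0, 2, -1, 1, -1, 1, -1, 1, -1]; [0, 1, 1, -3, 4, -5, 6, -7, 8]; [0, 0, 2, 6, -6, 10, -15, 21, -28]; [0, 0, 0, 3, -1, -10, 20, -35, 56]; [0, 0, 0, 0, 4, 16, -15, 35, -70]; [0, 0, 0, 0, 0, 5, -15, -21, 56]; [0, 0, 0, 0, 0, 0, 6, 50, -28]; [0, 0, 0, 0, 0, 0, 0, 7, -77]; [0, 0, 0, 0, 0, 0, 0, 0, 8]] (rows listed top to bottom)


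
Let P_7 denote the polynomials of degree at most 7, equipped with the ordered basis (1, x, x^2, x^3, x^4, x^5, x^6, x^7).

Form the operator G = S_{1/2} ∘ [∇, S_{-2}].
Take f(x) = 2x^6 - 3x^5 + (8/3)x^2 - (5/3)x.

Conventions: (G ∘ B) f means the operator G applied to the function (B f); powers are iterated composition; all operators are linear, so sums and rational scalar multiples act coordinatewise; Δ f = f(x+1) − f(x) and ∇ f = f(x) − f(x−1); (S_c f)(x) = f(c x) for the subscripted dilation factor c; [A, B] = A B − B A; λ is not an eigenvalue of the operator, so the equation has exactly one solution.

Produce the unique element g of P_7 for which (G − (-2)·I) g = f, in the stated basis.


the image equals g(x) = x^6 - (21/2)x^5 - (225/4)x^4 + 405x^3 + (11491/12)x^2 - (20333/6)x - 2388

write g with unknown coordinates in the stated basis and equate coefficients in (G − (-2)·I) g = f
solving from the highest basis element down gives g = x^6 - (21/2)x^5 - (225/4)x^4 + 405x^3 + (11491/12)x^2 - (20333/6)x - 2388
check: G g = 18x^5 + (225/2)x^4 - 810x^3 - (3825/2)x^2 + 6776x + 4776
so G g − (-2)·g = 2x^6 - 3x^5 + (8/3)x^2 - (5/3)x = f ✓


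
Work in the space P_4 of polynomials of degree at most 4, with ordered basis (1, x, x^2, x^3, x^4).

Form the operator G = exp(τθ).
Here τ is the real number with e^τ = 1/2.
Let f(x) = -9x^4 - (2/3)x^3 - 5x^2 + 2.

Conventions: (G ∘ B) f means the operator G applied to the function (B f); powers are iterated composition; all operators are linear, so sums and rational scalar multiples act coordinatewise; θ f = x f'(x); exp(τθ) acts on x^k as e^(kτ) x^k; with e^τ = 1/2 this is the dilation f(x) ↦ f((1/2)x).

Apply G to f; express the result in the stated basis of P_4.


exp(τθ) x^k = e^(kτ) x^k; with e^τ = 1/2 this sends x^k to (1/2)^k x^k
x^2 ↦ 1/4 x^2
x^3 ↦ 1/8 x^3
x^4 ↦ 1/16 x^4
applying this coordinatewise to f: exp(τθ) f = -(9/16)x^4 - (1/12)x^3 - (5/4)x^2 + 2

the result is g(x) = -(9/16)x^4 - (1/12)x^3 - (5/4)x^2 + 2
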